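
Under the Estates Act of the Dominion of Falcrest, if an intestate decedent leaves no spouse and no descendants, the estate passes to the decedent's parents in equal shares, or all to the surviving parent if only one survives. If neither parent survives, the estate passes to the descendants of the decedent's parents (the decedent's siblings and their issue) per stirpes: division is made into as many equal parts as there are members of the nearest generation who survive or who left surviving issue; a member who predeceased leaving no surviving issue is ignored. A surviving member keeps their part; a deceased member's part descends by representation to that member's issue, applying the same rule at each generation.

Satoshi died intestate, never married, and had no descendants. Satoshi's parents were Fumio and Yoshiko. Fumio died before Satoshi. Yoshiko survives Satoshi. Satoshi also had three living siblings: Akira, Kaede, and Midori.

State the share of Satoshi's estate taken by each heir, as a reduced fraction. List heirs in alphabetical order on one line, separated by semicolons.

Only one parent, Yoshiko, survives, so Yoshiko takes the entire estate. The siblings take nothing because a surviving parent has priority.

Yoshiko 1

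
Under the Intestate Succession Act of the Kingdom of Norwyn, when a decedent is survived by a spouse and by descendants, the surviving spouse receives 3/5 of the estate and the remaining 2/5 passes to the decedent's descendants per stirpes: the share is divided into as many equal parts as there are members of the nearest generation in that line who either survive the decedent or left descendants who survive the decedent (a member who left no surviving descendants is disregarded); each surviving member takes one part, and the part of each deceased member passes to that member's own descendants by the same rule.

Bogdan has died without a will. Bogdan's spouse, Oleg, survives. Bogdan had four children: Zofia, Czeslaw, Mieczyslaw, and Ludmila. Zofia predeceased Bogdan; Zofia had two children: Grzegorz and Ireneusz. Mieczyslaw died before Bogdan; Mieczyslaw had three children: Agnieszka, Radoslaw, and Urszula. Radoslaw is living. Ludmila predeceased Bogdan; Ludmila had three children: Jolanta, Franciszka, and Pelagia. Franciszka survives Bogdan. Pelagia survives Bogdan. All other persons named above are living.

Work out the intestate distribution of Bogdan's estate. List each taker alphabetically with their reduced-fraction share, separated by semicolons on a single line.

Oleg, as surviving spouse, takes 3/5.
The remaining 2/5 passes to Bogdan's descendants per stirpes.
The 2/5 is divided into 4 equal shares of 1/10 among Zofia, Czeslaw, Mieczyslaw, Ludmila.
Zofia predeceased; the 1/10 allotted to Zofia's branch passes to Zofia's issue by representation.
The 1/10 is divided into 2 equal shares of 1/20 among Grzegorz, Ireneusz.
Grzegorz is living and takes 1/20.
Ireneusz is living and takes 1/20.
Czeslaw is living and takes 1/10.
Mieczyslaw predeceased; the 1/10 allotted to Mieczyslaw's branch passes to Mieczyslaw's issue by representation.
The 1/10 is divided into 3 equal shares of 1/30 among Agnieszka, Radoslaw, Urszula.
Agnieszka is living and takes 1/30.
Radoslaw is living and takes 1/30.
Urszula is living and takes 1/30.
Ludmila predeceased; the 1/10 allotted to Ludmila's branch passes to Ludmila's issue by representation.
The 1/10 is divided into 3 equal shares of 1/30 among Jolanta, Franciszka, Pelagia.
Jolanta is living and takes 1/30.
Franciszka is living and takes 1/30.
Pelagia is living and takes 1/30.

Agnieszka 1/30; Czeslaw 1/10; Franciszka 1/30; Grzegorz 1/20; Ireneusz 1/20; Jolanta 1/30; Oleg 3/5; Pelagia 1/30; Radoslaw 1/30; Urszula 1/30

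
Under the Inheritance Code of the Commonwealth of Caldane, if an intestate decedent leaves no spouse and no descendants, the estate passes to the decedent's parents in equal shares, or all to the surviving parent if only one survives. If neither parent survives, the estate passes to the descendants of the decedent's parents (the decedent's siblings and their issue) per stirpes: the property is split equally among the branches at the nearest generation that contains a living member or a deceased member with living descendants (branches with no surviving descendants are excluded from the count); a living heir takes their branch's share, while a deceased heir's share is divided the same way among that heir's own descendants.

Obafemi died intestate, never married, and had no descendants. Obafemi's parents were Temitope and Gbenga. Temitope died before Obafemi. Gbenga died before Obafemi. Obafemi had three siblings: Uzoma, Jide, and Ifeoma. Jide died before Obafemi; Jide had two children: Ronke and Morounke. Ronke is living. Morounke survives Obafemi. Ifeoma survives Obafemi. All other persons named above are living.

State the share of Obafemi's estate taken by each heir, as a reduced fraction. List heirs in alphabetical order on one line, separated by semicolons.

Ifeoma 1/3; Morounke 1/6; Ronke 1/6; Uzoma 1/3

Neither parent survives and there are no descendants, so the estate passes to Obafemi's siblings and their issue per stirpes.
The estate is divided into 3 equal shares of 1/3 among Uzoma, Jide, Ifeoma.
Uzoma is living and takes 1/3.
Jide predeceased; the 1/3 allotted to Jide's branch passes to Jide's issue by representation.
The 1/3 is divided into 2 equal shares of 1/6 among Ronke, Morounke.
Ronke is living and takes 1/6.
Morounke is living and takes 1/6.
Ifeoma is living and takes 1/3.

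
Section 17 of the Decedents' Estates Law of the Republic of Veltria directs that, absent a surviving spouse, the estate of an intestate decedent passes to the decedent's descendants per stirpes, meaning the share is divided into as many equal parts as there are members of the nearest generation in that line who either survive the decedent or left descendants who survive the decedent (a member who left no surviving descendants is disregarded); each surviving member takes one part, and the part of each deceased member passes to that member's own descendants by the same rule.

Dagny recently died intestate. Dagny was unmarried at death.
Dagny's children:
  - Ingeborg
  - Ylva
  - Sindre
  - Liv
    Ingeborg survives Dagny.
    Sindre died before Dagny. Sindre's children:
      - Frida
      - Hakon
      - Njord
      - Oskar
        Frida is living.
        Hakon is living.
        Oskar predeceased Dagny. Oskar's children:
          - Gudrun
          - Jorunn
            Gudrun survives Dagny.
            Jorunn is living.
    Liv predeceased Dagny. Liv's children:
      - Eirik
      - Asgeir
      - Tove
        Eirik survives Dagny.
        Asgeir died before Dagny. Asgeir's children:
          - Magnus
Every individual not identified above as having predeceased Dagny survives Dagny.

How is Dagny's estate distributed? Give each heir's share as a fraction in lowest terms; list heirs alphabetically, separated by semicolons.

There is no surviving spouse, so the entire estate passes to Dagny's descendants per stirpes.
The estate is divided into 4 equal shares of 1/4 among Ingeborg, Ylva, Sindre, Liv.
Ingeborg is living and takes 1/4.
Ylva is living and takes 1/4.
Sindre predeceased; the 1/4 allotted to Sindre's branch passes to Sindre's issue by representation.
The 1/4 is divided into 4 equal shares of 1/16 among Frida, Hakon, Njord, Oskar.
Frida is living and takes 1/16.
Hakon is living and takes 1/16.
Njord is living and takes 1/16.
Oskar predeceased; the 1/16 allotted to Oskar's branch passes to Oskar's issue by representation.
The 1/16 is divided into 2 equal shares of 1/32 among Gudrun, Jorunn.
Gudrun is living and takes 1/32.
Jorunn is living and takes 1/32.
Liv predeceased; the 1/4 allotted to Liv's branch passes to Liv's issue by representation.
The 1/4 is divided into 3 equal shares of 1/12 among Eirik, Asgeir, Tove.
Eirik is living and takes 1/12.
Asgeir predeceased; the 1/12 allotted to Asgeir's branch passes to Asgeir's issue by representation.
Magnus is the sole taker at this level and receives the full 1/12.
Tove is living and takes 1/12.

Eirik 1/12; Frida 1/16; Gudrun 1/32; Hakon 1/16; Ingeborg 1/4; Jorunn 1/32; Magnus 1/12; Njord 1/16; Tove 1/12; Ylva 1/4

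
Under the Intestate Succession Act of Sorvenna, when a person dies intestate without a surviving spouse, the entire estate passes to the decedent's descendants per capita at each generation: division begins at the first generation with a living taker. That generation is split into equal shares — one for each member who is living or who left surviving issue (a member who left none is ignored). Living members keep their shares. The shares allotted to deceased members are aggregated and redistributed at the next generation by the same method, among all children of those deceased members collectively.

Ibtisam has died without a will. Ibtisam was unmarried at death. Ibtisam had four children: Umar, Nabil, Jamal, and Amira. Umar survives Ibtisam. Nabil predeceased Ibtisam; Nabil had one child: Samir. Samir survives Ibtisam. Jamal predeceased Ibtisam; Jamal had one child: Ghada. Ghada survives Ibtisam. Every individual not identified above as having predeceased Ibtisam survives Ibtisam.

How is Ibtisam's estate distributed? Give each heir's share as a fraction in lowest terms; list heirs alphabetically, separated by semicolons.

There is no surviving spouse, so the entire estate passes to Ibtisam's descendants per capita at each generation.
At generation 1 (Umar, Nabil, Jamal, Amira) there are 4 shares of (1)/4 = 1/4 each.
Living: Umar and Amira — each takes 1/4.
Deceased: Nabil and Jamal. Their combined 1/2 is pooled and carried to generation 2.
At generation 2 (Samir, Ghada) there are 2 shares of (1/2)/2 = 1/4 each.
Living: Samir and Ghada — each takes 1/4.

Amira 1/4; Ghada 1/4; Samir 1/4; Umar 1/4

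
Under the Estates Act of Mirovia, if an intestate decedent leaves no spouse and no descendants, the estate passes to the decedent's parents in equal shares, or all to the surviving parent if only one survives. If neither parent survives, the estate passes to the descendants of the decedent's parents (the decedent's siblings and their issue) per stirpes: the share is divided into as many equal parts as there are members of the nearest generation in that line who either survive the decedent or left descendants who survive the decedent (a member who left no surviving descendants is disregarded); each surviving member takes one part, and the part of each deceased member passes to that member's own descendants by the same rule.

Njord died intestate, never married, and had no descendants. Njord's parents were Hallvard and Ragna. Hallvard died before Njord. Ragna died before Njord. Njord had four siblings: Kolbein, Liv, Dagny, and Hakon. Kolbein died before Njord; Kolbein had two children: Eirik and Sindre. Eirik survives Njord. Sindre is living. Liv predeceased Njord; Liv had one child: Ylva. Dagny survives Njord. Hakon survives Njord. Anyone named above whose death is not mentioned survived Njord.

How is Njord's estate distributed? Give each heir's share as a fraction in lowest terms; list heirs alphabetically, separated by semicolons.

Dagny 1/4; Eirik 1/8; Hakon 1/4; Sindre 1/8; Ylva 1/4

Neither parent survives and there are no descendants, so the estate passes to Njord's siblings and their issue per stirpes.
The estate is divided into 4 equal shares of 1/4 among Kolbein, Liv, Dagny, Hakon.
Kolbein predeceased; the 1/4 allotted to Kolbein's branch passes to Kolbein's issue by representation.
The 1/4 is divided into 2 equal shares of 1/8 among Eirik, Sindre.
Eirik is living and takes 1/8.
Sindre is living and takes 1/8.
Liv predeceased; the 1/4 allotted to Liv's branch passes to Liv's issue by representation.
Ylva is the sole taker at this level and receives the full 1/4.
Dagny is living and takes 1/4.
Hakon is living and takes 1/4.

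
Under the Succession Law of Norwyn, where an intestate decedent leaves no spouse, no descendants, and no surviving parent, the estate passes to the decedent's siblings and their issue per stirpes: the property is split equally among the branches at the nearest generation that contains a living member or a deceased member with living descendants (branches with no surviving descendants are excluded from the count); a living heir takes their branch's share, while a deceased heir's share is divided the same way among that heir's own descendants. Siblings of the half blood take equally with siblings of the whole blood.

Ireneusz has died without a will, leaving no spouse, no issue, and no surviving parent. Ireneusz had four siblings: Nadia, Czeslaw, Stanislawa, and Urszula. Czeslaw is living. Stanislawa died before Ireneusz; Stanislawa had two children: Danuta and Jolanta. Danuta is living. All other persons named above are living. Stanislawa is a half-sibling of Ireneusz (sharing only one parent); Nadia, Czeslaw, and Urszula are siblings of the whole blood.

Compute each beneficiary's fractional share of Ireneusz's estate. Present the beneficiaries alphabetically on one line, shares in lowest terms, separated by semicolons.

Czeslaw 1/4; Danuta 1/8; Jolanta 1/8; Nadia 1/4; Urszula 1/4

No spouse, descendants, or parent survives, so the estate passes to Ireneusz's siblings per stirpes.
Half-blood and whole-blood siblings take equally under the stated rule.
The estate is divided into 4 equal shares of 1/4 among Nadia, Czeslaw, Stanislawa, Urszula.
Nadia is living and takes 1/4.
Czeslaw is living and takes 1/4.
Stanislawa predeceased; the 1/4 allotted to Stanislawa's branch passes to Stanislawa's issue by representation.
The 1/4 is divided into 2 equal shares of 1/8 among Danuta, Jolanta.
Danuta is living and takes 1/8.
Jolanta is living and takes 1/8.
Urszula is living and takes 1/4.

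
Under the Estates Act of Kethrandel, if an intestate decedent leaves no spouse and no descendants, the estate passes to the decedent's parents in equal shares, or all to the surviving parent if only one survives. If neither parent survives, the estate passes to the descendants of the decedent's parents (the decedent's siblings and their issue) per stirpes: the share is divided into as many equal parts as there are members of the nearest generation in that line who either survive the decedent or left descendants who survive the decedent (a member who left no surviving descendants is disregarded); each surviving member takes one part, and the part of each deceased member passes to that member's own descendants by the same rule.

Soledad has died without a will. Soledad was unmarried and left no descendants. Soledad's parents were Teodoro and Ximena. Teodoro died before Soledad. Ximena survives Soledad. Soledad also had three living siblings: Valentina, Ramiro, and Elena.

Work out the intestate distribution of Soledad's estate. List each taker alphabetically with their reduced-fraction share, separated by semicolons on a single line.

Only one parent, Ximena, survives, so Ximena takes the entire estate. The siblings take nothing because a surviving parent has priority.

Ximena 1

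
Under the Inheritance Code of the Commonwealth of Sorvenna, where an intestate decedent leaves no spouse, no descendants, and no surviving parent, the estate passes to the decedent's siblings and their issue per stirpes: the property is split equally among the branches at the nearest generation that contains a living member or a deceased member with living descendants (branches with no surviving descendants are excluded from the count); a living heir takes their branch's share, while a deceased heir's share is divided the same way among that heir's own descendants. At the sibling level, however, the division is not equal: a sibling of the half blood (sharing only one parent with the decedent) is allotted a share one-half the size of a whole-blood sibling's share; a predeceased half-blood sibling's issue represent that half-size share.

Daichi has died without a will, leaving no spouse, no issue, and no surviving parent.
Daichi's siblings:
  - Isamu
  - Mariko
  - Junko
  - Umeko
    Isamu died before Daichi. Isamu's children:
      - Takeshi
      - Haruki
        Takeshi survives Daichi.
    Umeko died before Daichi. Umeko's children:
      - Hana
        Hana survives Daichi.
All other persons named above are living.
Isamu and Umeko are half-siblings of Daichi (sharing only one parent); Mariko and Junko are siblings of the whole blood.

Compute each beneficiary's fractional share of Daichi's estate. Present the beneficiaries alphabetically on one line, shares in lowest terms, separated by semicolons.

No spouse, descendants, or parent survives, so the estate passes to Daichi's siblings per stirpes.
Half-blood siblings count for one-half the weight of whole-blood siblings at the initial division.
Dividing 1 in proportion to weights (total weight 3): Isamu (weight 1/2) → 1/6; Mariko (weight 1) → 1/3; Junko (weight 1) → 1/3; Umeko (weight 1/2) → 1/6.
Isamu predeceased; the 1/6 allotted to Isamu's branch passes to Isamu's issue by representation.
The 1/6 is divided into 2 equal shares of 1/12 among Takeshi, Haruki.
Takeshi is living and takes 1/12.
Haruki is living and takes 1/12.
Mariko is living and takes 1/3.
Junko is living and takes 1/3.
Umeko predeceased; the 1/6 allotted to Umeko's branch passes to Umeko's issue by representation.
Hana is the sole taker at this level and receives the full 1/6.

Hana 1/6; Haruki 1/12; Junko 1/3; Mariko 1/3; Takeshi 1/12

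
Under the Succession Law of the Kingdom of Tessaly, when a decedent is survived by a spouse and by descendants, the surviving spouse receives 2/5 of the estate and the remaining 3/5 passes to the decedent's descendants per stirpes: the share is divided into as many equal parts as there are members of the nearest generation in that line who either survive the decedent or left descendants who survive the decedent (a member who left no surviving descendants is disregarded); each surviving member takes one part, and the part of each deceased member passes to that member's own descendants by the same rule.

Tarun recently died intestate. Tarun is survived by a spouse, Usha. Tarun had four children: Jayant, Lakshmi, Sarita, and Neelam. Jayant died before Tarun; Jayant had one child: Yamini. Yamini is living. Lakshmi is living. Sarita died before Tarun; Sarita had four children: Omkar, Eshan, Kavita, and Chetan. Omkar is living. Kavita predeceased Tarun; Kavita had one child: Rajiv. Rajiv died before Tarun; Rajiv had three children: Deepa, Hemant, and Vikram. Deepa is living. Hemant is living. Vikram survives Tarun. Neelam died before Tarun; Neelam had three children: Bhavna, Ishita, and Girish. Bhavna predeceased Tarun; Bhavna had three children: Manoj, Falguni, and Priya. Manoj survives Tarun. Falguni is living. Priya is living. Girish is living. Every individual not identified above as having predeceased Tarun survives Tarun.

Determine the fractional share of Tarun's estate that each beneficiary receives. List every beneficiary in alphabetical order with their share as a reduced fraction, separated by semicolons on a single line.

Chetan 3/80; Deepa 1/80; Eshan 3/80; Falguni 1/60; Girish 1/20; Hemant 1/80; Ishita 1/20; Lakshmi 3/20; Manoj 1/60; Omkar 3/80; Priya 1/60; Usha 2/5; Vikram 1/80; Yamini 3/20

Usha, as surviving spouse, takes 2/5.
The remaining 3/5 passes to Tarun's descendants per stirpes.
The 3/5 is divided into 4 equal shares of 3/20 among Jayant, Lakshmi, Sarita, Neelam.
Jayant predeceased; the 3/20 allotted to Jayant's branch passes to Jayant's issue by representation.
Yamini is the sole taker at this level and receives the full 3/20.
Lakshmi is living and takes 3/20.
Sarita predeceased; the 3/20 allotted to Sarita's branch passes to Sarita's issue by representation.
The 3/20 is divided into 4 equal shares of 3/80 among Omkar, Eshan, Kavita, Chetan.
Omkar is living and takes 3/80.
Eshan is living and takes 3/80.
Kavita predeceased; the 3/80 allotted to Kavita's branch passes to Kavita's issue by representation.
Rajiv's line is the sole branch at this level, so the full 3/80 passes to Rajiv's issue by representation.
The 3/80 is divided into 3 equal shares of 1/80 among Deepa, Hemant, Vikram.
Deepa is living and takes 1/80.
Hemant is living and takes 1/80.
Vikram is living and takes 1/80.
Chetan is living and takes 3/80.
Neelam predeceased; the 3/20 allotted to Neelam's branch passes to Neelam's issue by representation.
The 3/20 is divided into 3 equal shares of 1/20 among Bhavna, Ishita, Girish.
Bhavna predeceased; the 1/20 allotted to Bhavna's branch passes to Bhavna's issue by representation.
The 1/20 is divided into 3 equal shares of 1/60 among Manoj, Falguni, Priya.
Manoj is living and takes 1/60.
Falguni is living and takes 1/60.
Priya is living and takes 1/60.
Ishita is living and takes 1/20.
Girish is living and takes 1/20.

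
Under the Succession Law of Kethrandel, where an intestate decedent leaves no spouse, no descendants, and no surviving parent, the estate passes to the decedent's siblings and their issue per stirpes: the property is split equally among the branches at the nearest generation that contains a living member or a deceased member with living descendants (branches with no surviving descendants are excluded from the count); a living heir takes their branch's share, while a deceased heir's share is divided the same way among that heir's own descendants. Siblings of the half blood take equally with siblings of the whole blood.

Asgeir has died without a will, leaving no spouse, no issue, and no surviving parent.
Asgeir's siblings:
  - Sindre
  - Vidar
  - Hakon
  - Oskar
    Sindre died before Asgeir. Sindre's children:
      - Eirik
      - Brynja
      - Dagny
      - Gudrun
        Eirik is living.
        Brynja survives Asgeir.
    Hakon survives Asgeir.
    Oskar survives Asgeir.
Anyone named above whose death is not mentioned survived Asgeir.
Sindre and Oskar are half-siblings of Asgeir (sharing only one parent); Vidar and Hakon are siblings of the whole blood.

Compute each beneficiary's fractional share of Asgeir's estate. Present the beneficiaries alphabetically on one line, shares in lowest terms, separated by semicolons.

Brynja 1/16; Dagny 1/16; Eirik 1/16; Gudrun 1/16; Hakon 1/4; Oskar 1/4; Vidar 1/4

No spouse, descendants, or parent survives, so the estate passes to Asgeir's siblings per stirpes.
Half-blood and whole-blood siblings take equally under the stated rule.
The estate is divided into 4 equal shares of 1/4 among Sindre, Vidar, Hakon, Oskar.
Sindre predeceased; the 1/4 allotted to Sindre's branch passes to Sindre's issue by representation.
The 1/4 is divided into 4 equal shares of 1/16 among Eirik, Brynja, Dagny, Gudrun.
Eirik is living and takes 1/16.
Brynja is living and takes 1/16.
Dagny is living and takes 1/16.
Gudrun is living and takes 1/16.
Vidar is living and takes 1/4.
Hakon is living and takes 1/4.
Oskar is living and takes 1/4.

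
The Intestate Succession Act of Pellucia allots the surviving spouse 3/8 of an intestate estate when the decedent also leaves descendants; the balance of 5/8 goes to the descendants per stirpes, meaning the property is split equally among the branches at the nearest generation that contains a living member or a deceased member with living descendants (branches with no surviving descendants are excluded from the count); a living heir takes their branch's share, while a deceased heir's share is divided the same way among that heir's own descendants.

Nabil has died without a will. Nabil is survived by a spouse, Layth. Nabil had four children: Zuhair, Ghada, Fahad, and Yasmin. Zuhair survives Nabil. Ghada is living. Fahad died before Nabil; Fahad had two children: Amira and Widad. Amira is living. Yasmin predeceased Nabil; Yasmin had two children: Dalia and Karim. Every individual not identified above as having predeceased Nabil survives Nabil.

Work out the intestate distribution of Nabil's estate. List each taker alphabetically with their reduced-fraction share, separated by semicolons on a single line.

Layth, as surviving spouse, takes 3/8.
The remaining 5/8 passes to Nabil's descendants per stirpes.
The 5/8 is divided into 4 equal shares of 5/32 among Zuhair, Ghada, Fahad, Yasmin.
Zuhair is living and takes 5/32.
Ghada is living and takes 5/32.
Fahad predeceased; the 5/32 allotted to Fahad's branch passes to Fahad's issue by representation.
The 5/32 is divided into 2 equal shares of 5/64 among Amira, Widad.
Amira is living and takes 5/64.
Widad is living and takes 5/64.
Yasmin predeceased; the 5/32 allotted to Yasmin's branch passes to Yasmin's issue by representation.
The 5/32 is divided into 2 equal shares of 5/64 among Dalia, Karim.
Dalia is living and takes 5/64.
Karim is living and takes 5/64.

Amira 5/64; Dalia 5/64; Ghada 5/32; Karim 5/64; Layth 3/8; Widad 5/64; Zuhair 5/32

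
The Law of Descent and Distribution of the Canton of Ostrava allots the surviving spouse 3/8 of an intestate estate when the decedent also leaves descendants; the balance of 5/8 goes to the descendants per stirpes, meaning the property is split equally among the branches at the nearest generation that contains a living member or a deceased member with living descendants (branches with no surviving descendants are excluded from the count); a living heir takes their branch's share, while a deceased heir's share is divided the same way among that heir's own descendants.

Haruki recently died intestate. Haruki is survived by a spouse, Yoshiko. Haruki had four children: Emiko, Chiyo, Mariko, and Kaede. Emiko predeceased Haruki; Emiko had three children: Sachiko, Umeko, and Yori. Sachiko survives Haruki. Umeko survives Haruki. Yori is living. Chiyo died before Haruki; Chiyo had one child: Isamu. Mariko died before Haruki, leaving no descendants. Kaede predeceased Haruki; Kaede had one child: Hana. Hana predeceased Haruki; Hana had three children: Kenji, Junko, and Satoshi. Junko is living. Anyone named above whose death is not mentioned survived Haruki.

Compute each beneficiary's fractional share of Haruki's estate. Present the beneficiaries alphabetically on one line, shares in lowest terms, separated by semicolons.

Yoshiko, as surviving spouse, takes 3/8.
The remaining 5/8 passes to Haruki's descendants per stirpes.
Mariko left no surviving issue, so that branch lapses and is disregarded.
The 5/8 is divided into 3 equal shares of 5/24 among Emiko, Chiyo, Kaede.
Emiko predeceased; the 5/24 allotted to Emiko's branch passes to Emiko's issue by representation.
The 5/24 is divided into 3 equal shares of 5/72 among Sachiko, Umeko, Yori.
Sachiko is living and takes 5/72.
Umeko is living and takes 5/72.
Yori is living and takes 5/72.
Chiyo predeceased; the 5/24 allotted to Chiyo's branch passes to Chiyo's issue by representation.
Isamu is the sole taker at this level and receives the full 5/24.
Kaede predeceased; the 5/24 allotted to Kaede's branch passes to Kaede's issue by representation.
Hana's line is the sole branch at this level, so the full 5/24 passes to Hana's issue by representation.
The 5/24 is divided into 3 equal shares of 5/72 among Kenji, Junko, Satoshi.
Kenji is living and takes 5/72.
Junko is living and takes 5/72.
Satoshi is living and takes 5/72.

Isamu 5/24; Junko 5/72; Kenji 5/72; Sachiko 5/72; Satoshi 5/72; Umeko 5/72; Yori 5/72; Yoshiko 3/8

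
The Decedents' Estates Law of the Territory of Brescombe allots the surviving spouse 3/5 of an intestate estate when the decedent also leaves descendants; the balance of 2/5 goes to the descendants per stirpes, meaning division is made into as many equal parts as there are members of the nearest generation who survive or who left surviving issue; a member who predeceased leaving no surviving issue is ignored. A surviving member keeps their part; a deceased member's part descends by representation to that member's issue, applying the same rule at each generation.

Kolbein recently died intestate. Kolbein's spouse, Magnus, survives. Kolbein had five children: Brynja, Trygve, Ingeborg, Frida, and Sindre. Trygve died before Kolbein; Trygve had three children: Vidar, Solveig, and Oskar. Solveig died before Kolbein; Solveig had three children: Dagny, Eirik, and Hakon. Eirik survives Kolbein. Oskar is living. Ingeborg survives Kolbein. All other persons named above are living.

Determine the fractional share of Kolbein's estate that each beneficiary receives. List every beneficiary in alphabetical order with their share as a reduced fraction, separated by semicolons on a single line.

Magnus, as surviving spouse, takes 3/5.
The remaining 2/5 passes to Kolbein's descendants per stirpes.
The 2/5 is divided into 5 equal shares of 2/25 among Brynja, Trygve, Ingeborg, Frida, Sindre.
Brynja is living and takes 2/25.
Trygve predeceased; the 2/25 allotted to Trygve's branch passes to Trygve's issue by representation.
The 2/25 is divided into 3 equal shares of 2/75 among Vidar, Solveig, Oskar.
Vidar is living and takes 2/75.
Solveig predeceased; the 2/75 allotted to Solveig's branch passes to Solveig's issue by representation.
The 2/75 is divided into 3 equal shares of 2/225 among Dagny, Eirik, Hakon.
Dagny is living and takes 2/225.
Eirik is living and takes 2/225.
Hakon is living and takes 2/225.
Oskar is living and takes 2/75.
Ingeborg is living and takes 2/25.
Frida is living and takes 2/25.
Sindre is living and takes 2/25.

Brynja 2/25; Dagny 2/225; Eirik 2/225; Frida 2/25; Hakon 2/225; Ingeborg 2/25; Magnus 3/5; Oskar 2/75; Sindre 2/25; Vidar 2/75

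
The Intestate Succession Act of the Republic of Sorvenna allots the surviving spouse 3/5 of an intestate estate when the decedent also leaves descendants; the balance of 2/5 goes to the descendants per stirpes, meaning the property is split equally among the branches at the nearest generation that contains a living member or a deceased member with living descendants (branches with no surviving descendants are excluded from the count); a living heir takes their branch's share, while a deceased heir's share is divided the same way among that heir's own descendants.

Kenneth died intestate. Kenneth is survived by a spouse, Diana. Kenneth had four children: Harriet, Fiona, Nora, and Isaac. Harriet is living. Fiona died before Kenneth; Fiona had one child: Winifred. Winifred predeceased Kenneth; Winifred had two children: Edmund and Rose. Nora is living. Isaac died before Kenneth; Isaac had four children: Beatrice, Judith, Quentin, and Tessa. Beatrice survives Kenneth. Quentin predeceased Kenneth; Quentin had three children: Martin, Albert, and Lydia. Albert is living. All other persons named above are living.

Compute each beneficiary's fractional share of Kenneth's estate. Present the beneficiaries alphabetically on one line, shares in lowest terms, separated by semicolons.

Albert 1/120; Beatrice 1/40; Diana 3/5; Edmund 1/20; Harriet 1/10; Judith 1/40; Lydia 1/120; Martin 1/120; Nora 1/10; Rose 1/20; Tessa 1/40

Diana, as surviving spouse, takes 3/5.
The remaining 2/5 passes to Kenneth's descendants per stirpes.
The 2/5 is divided into 4 equal shares of 1/10 among Harriet, Fiona, Nora, Isaac.
Harriet is living and takes 1/10.
Fiona predeceased; the 1/10 allotted to Fiona's branch passes to Fiona's issue by representation.
Winifred's line is the sole branch at this level, so the full 1/10 passes to Winifred's issue by representation.
The 1/10 is divided into 2 equal shares of 1/20 among Edmund, Rose.
Edmund is living and takes 1/20.
Rose is living and takes 1/20.
Nora is living and takes 1/10.
Isaac predeceased; the 1/10 allotted to Isaac's branch passes to Isaac's issue by representation.
The 1/10 is divided into 4 equal shares of 1/40 among Beatrice, Judith, Quentin, Tessa.
Beatrice is living and takes 1/40.
Judith is living and takes 1/40.
Quentin predeceased; the 1/40 allotted to Quentin's branch passes to Quentin's issue by representation.
The 1/40 is divided into 3 equal shares of 1/120 among Martin, Albert, Lydia.
Martin is living and takes 1/120.
Albert is living and takes 1/120.
Lydia is living and takes 1/120.
Tessa is living and takes 1/40.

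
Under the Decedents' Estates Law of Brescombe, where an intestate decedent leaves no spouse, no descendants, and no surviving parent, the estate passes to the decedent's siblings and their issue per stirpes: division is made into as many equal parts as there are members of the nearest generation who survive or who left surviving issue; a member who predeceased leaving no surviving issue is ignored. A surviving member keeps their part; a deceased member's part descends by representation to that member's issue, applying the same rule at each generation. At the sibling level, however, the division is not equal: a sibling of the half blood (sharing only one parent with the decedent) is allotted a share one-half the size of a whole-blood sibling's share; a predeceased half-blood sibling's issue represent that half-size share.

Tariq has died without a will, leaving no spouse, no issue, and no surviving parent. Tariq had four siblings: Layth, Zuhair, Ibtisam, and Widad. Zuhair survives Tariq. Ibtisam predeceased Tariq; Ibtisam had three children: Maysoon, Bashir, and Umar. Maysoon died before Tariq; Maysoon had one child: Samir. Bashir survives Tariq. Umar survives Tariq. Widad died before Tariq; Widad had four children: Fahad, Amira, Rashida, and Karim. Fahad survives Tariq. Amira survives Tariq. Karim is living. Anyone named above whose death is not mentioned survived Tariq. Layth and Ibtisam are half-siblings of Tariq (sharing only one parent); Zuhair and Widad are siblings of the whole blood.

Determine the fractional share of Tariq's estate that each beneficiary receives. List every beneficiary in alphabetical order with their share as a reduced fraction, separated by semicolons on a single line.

No spouse, descendants, or parent survives, so the estate passes to Tariq's siblings per stirpes.
Half-blood siblings count for one-half the weight of whole-blood siblings at the initial division.
Dividing 1 in proportion to weights (total weight 3): Layth (weight 1/2) → 1/6; Zuhair (weight 1) → 1/3; Ibtisam (weight 1/2) → 1/6; Widad (weight 1) → 1/3.
Layth is living and takes 1/6.
Zuhair is living and takes 1/3.
Ibtisam predeceased; the 1/6 allotted to Ibtisam's branch passes to Ibtisam's issue by representation.
The 1/6 is divided into 3 equal shares of 1/18 among Maysoon, Bashir, Umar.
Maysoon predeceased; the 1/18 allotted to Maysoon's branch passes to Maysoon's issue by representation.
Samir is the sole taker at this level and receives the full 1/18.
Bashir is living and takes 1/18.
Umar is living and takes 1/18.
Widad predeceased; the 1/3 allotted to Widad's branch passes to Widad's issue by representation.
The 1/3 is divided into 4 equal shares of 1/12 among Fahad, Amira, Rashida, Karim.
Fahad is living and takes 1/12.
Amira is living and takes 1/12.
Rashida is living and takes 1/12.
Karim is living and takes 1/12.

Amira 1/12; Bashir 1/18; Fahad 1/12; Karim 1/12; Layth 1/6; Rashida 1/12; Samir 1/18; Umar 1/18; Zuhair 1/3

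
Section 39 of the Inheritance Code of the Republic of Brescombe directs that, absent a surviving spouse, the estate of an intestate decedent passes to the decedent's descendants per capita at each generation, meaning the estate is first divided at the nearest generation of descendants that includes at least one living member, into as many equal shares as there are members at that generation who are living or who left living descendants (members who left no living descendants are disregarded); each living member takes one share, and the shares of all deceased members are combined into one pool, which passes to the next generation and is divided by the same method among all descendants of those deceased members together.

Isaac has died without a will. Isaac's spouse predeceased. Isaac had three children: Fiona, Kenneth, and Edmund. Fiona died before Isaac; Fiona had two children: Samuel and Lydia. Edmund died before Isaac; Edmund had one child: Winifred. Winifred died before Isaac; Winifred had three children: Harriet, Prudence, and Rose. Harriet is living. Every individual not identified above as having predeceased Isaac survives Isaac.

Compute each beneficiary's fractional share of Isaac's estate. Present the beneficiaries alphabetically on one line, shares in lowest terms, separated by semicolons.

There is no surviving spouse, so the entire estate passes to Isaac's descendants per capita at each generation.
At generation 1 (Fiona, Kenneth, Edmund) there are 3 shares of (1)/3 = 1/3 each.
Living: Kenneth — each takes 1/3.
Deceased: Fiona and Edmund. Their combined 2/3 is pooled and carried to generation 2.
At generation 2 (Samuel, Lydia, Winifred) there are 3 shares of (2/3)/3 = 2/9 each.
Living: Samuel and Lydia — each takes 2/9.
Deceased: Winifred. That 2/9 share is carried to generation 3.
At generation 3 (Harriet, Prudence, Rose) there are 3 shares of (2/9)/3 = 2/27 each.
Living: Harriet, Prudence, and Rose — each takes 2/27.

Harriet 2/27; Kenneth 1/3; Lydia 2/9; Prudence 2/27; Rose 2/27; Samuel 2/9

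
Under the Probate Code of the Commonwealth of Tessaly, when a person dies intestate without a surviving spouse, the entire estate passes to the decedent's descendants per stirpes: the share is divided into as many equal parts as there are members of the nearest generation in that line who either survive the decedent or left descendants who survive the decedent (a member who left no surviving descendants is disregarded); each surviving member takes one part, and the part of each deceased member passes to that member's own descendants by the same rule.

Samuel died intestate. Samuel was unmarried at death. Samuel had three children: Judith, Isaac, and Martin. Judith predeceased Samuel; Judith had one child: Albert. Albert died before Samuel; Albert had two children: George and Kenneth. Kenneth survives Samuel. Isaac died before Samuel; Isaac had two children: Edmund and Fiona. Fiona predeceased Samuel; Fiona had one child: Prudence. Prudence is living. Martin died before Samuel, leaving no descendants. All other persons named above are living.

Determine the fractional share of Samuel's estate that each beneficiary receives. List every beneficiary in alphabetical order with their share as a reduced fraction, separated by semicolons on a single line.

There is no surviving spouse, so the entire estate passes to Samuel's descendants per stirpes.
Martin left no surviving issue, so that branch lapses and is disregarded.
The estate is divided into 2 equal shares of 1/2 among Judith, Isaac.
Judith predeceased; the 1/2 allotted to Judith's branch passes to Judith's issue by representation.
Albert's line is the sole branch at this level, so the full 1/2 passes to Albert's issue by representation.
The 1/2 is divided into 2 equal shares of 1/4 among George, Kenneth.
George is living and takes 1/4.
Kenneth is living and takes 1/4.
Isaac predeceased; the 1/2 allotted to Isaac's branch passes to Isaac's issue by representation.
The 1/2 is divided into 2 equal shares of 1/4 among Edmund, Fiona.
Edmund is living and takes 1/4.
Fiona predeceased; the 1/4 allotted to Fiona's branch passes to Fiona's issue by representation.
Prudence is the sole taker at this level and receives the full 1/4.

Edmund 1/4; George 1/4; Kenneth 1/4; Prudence 1/4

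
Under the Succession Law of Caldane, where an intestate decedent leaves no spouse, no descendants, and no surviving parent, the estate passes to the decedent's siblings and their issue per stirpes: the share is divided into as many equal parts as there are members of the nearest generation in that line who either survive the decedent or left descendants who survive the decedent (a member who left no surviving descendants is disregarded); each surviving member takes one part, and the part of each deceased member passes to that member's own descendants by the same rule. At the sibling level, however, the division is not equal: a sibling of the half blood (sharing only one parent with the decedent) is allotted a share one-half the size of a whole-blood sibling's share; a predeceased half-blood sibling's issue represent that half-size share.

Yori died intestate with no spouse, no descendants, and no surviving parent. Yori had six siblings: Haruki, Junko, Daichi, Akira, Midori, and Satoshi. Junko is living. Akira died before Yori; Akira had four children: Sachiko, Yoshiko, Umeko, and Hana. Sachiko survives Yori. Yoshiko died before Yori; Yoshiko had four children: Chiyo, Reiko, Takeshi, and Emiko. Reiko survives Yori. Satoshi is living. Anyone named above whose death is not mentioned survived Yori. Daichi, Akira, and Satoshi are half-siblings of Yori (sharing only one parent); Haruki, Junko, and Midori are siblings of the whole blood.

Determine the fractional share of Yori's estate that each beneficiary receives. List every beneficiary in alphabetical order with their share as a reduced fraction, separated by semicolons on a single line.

Chiyo 1/144; Daichi 1/9; Emiko 1/144; Hana 1/36; Haruki 2/9; Junko 2/9; Midori 2/9; Reiko 1/144; Sachiko 1/36; Satoshi 1/9; Takeshi 1/144; Umeko 1/36

No spouse, descendants, or parent survives, so the estate passes to Yori's siblings per stirpes.
Half-blood siblings count for one-half the weight of whole-blood siblings at the initial division.
Dividing 1 in proportion to weights (total weight 9/2): Haruki (weight 1) → 2/9; Junko (weight 1) → 2/9; Daichi (weight 1/2) → 1/9; Akira (weight 1/2) → 1/9; Midori (weight 1) → 2/9; Satoshi (weight 1/2) → 1/9.
Haruki is living and takes 2/9.
Junko is living and takes 2/9.
Daichi is living and takes 1/9.
Akira predeceased; the 1/9 allotted to Akira's branch passes to Akira's issue by representation.
The 1/9 is divided into 4 equal shares of 1/36 among Sachiko, Yoshiko, Umeko, Hana.
Sachiko is living and takes 1/36.
Yoshiko predeceased; the 1/36 allotted to Yoshiko's branch passes to Yoshiko's issue by representation.
The 1/36 is divided into 4 equal shares of 1/144 among Chiyo, Reiko, Takeshi, Emiko.
Chiyo is living and takes 1/144.
Reiko is living and takes 1/144.
Takeshi is living and takes 1/144.
Emiko is living and takes 1/144.
Umeko is living and takes 1/36.
Hana is living and takes 1/36.
Midori is living and takes 2/9.
Satoshi is living and takes 1/9.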